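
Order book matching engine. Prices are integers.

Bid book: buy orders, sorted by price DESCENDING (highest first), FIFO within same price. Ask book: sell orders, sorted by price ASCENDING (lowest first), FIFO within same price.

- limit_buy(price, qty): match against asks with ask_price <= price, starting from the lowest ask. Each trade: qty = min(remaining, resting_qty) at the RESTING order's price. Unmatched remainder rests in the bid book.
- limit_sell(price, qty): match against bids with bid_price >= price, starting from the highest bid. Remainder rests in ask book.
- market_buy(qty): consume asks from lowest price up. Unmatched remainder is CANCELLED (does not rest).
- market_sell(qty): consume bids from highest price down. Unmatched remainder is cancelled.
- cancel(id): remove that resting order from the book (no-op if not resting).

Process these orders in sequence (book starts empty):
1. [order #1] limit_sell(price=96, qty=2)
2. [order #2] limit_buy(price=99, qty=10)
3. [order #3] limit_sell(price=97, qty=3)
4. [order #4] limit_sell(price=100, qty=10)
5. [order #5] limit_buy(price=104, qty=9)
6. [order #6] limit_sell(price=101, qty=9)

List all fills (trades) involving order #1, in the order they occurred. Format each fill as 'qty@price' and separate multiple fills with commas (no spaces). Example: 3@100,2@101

After op 1 [order #1] limit_sell(price=96, qty=2): fills=none; bids=[-] asks=[#1:2@96]
After op 2 [order #2] limit_buy(price=99, qty=10): fills=#2x#1:2@96; bids=[#2:8@99] asks=[-]
After op 3 [order #3] limit_sell(price=97, qty=3): fills=#2x#3:3@99; bids=[#2:5@99] asks=[-]
After op 4 [order #4] limit_sell(price=100, qty=10): fills=none; bids=[#2:5@99] asks=[#4:10@100]
After op 5 [order #5] limit_buy(price=104, qty=9): fills=#5x#4:9@100; bids=[#2:5@99] asks=[#4:1@100]
After op 6 [order #6] limit_sell(price=101, qty=9): fills=none; bids=[#2:5@99] asks=[#4:1@100 #6:9@101]

Answer: 2@96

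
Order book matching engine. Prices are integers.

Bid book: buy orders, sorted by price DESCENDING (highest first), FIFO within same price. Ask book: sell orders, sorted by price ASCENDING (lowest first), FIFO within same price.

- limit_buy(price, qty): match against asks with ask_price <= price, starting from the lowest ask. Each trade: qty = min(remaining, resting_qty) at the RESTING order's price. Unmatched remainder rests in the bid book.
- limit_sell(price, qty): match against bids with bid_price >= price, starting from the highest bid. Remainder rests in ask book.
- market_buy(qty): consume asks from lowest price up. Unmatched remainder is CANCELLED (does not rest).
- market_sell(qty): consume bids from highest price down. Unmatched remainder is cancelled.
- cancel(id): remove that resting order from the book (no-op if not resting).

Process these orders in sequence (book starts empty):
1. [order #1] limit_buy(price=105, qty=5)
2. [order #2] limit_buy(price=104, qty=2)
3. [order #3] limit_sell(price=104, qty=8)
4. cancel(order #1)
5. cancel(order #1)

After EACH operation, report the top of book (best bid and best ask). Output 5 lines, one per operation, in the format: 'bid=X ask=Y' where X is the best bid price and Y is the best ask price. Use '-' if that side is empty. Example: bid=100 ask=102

After op 1 [order #1] limit_buy(price=105, qty=5): fills=none; bids=[#1:5@105] asks=[-]
After op 2 [order #2] limit_buy(price=104, qty=2): fills=none; bids=[#1:5@105 #2:2@104] asks=[-]
After op 3 [order #3] limit_sell(price=104, qty=8): fills=#1x#3:5@105 #2x#3:2@104; bids=[-] asks=[#3:1@104]
After op 4 cancel(order #1): fills=none; bids=[-] asks=[#3:1@104]
After op 5 cancel(order #1): fills=none; bids=[-] asks=[#3:1@104]

Answer: bid=105 ask=-
bid=105 ask=-
bid=- ask=104
bid=- ask=104
bid=- ask=104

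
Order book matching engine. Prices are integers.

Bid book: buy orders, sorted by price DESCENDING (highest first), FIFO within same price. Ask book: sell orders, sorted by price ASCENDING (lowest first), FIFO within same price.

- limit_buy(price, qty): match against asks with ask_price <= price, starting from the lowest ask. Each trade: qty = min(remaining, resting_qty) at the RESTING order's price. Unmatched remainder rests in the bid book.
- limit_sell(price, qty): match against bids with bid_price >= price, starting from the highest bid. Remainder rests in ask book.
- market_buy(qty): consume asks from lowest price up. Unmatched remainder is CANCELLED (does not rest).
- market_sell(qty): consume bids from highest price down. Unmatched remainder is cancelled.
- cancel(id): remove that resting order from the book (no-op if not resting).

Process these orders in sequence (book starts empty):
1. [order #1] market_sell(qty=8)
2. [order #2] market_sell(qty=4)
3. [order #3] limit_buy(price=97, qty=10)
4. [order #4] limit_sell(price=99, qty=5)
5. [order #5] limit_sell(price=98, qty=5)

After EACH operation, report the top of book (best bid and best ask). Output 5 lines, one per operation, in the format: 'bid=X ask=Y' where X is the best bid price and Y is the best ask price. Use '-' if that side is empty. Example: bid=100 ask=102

Answer: bid=- ask=-
bid=- ask=-
bid=97 ask=-
bid=97 ask=99
bid=97 ask=98

Derivation:
After op 1 [order #1] market_sell(qty=8): fills=none; bids=[-] asks=[-]
After op 2 [order #2] market_sell(qty=4): fills=none; bids=[-] asks=[-]
After op 3 [order #3] limit_buy(price=97, qty=10): fills=none; bids=[#3:10@97] asks=[-]
After op 4 [order #4] limit_sell(price=99, qty=5): fills=none; bids=[#3:10@97] asks=[#4:5@99]
After op 5 [order #5] limit_sell(price=98, qty=5): fills=none; bids=[#3:10@97] asks=[#5:5@98 #4:5@99]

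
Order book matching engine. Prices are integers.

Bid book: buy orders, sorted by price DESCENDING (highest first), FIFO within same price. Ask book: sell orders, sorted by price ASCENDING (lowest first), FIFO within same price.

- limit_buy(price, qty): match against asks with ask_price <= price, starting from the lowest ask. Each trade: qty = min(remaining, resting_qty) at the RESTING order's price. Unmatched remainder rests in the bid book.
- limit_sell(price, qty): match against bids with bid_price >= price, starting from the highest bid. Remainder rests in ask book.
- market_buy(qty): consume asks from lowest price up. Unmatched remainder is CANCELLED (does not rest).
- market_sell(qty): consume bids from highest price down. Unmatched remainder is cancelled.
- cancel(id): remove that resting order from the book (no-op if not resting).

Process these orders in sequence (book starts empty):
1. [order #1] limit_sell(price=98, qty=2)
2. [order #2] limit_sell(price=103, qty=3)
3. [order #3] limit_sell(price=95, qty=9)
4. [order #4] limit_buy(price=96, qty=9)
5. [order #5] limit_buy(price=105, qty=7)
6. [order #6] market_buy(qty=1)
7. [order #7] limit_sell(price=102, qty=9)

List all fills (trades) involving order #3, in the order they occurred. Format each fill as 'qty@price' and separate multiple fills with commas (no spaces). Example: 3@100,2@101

After op 1 [order #1] limit_sell(price=98, qty=2): fills=none; bids=[-] asks=[#1:2@98]
After op 2 [order #2] limit_sell(price=103, qty=3): fills=none; bids=[-] asks=[#1:2@98 #2:3@103]
After op 3 [order #3] limit_sell(price=95, qty=9): fills=none; bids=[-] asks=[#3:9@95 #1:2@98 #2:3@103]
After op 4 [order #4] limit_buy(price=96, qty=9): fills=#4x#3:9@95; bids=[-] asks=[#1:2@98 #2:3@103]
After op 5 [order #5] limit_buy(price=105, qty=7): fills=#5x#1:2@98 #5x#2:3@103; bids=[#5:2@105] asks=[-]
After op 6 [order #6] market_buy(qty=1): fills=none; bids=[#5:2@105] asks=[-]
After op 7 [order #7] limit_sell(price=102, qty=9): fills=#5x#7:2@105; bids=[-] asks=[#7:7@102]

Answer: 9@95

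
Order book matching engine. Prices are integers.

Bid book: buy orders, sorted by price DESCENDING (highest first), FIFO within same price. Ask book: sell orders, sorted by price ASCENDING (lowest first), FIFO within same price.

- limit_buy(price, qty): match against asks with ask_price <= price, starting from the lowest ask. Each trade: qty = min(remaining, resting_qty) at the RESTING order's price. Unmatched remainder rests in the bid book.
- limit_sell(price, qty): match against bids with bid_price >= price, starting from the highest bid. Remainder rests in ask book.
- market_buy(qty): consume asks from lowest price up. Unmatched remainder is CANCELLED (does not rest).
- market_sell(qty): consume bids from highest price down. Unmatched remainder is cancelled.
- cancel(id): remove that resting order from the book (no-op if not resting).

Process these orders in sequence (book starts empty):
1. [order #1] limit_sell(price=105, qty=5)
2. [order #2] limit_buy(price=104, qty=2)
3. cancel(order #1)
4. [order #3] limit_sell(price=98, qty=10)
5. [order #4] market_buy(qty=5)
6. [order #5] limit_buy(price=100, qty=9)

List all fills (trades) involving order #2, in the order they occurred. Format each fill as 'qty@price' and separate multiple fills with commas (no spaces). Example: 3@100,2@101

After op 1 [order #1] limit_sell(price=105, qty=5): fills=none; bids=[-] asks=[#1:5@105]
After op 2 [order #2] limit_buy(price=104, qty=2): fills=none; bids=[#2:2@104] asks=[#1:5@105]
After op 3 cancel(order #1): fills=none; bids=[#2:2@104] asks=[-]
After op 4 [order #3] limit_sell(price=98, qty=10): fills=#2x#3:2@104; bids=[-] asks=[#3:8@98]
After op 5 [order #4] market_buy(qty=5): fills=#4x#3:5@98; bids=[-] asks=[#3:3@98]
After op 6 [order #5] limit_buy(price=100, qty=9): fills=#5x#3:3@98; bids=[#5:6@100] asks=[-]

Answer: 2@104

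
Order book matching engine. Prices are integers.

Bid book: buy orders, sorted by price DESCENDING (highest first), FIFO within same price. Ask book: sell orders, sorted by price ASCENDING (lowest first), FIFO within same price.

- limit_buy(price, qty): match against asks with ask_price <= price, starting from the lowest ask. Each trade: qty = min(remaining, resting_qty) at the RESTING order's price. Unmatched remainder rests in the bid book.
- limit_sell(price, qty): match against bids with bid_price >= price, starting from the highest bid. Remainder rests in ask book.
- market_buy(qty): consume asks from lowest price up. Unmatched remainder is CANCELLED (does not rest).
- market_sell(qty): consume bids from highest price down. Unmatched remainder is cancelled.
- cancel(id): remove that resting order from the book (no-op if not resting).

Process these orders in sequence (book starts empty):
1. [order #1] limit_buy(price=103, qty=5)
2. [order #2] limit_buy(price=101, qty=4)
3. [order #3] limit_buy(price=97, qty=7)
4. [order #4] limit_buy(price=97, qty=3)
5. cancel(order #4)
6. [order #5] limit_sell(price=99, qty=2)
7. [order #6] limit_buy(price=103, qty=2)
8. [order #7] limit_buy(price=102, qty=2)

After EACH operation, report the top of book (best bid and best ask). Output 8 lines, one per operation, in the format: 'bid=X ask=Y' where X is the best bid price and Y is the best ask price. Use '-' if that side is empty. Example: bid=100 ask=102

After op 1 [order #1] limit_buy(price=103, qty=5): fills=none; bids=[#1:5@103] asks=[-]
After op 2 [order #2] limit_buy(price=101, qty=4): fills=none; bids=[#1:5@103 #2:4@101] asks=[-]
After op 3 [order #3] limit_buy(price=97, qty=7): fills=none; bids=[#1:5@103 #2:4@101 #3:7@97] asks=[-]
After op 4 [order #4] limit_buy(price=97, qty=3): fills=none; bids=[#1:5@103 #2:4@101 #3:7@97 #4:3@97] asks=[-]
After op 5 cancel(order #4): fills=none; bids=[#1:5@103 #2:4@101 #3:7@97] asks=[-]
After op 6 [order #5] limit_sell(price=99, qty=2): fills=#1x#5:2@103; bids=[#1:3@103 #2:4@101 #3:7@97] asks=[-]
After op 7 [order #6] limit_buy(price=103, qty=2): fills=none; bids=[#1:3@103 #6:2@103 #2:4@101 #3:7@97] asks=[-]
After op 8 [order #7] limit_buy(price=102, qty=2): fills=none; bids=[#1:3@103 #6:2@103 #7:2@102 #2:4@101 #3:7@97] asks=[-]

Answer: bid=103 ask=-
bid=103 ask=-
bid=103 ask=-
bid=103 ask=-
bid=103 ask=-
bid=103 ask=-
bid=103 ask=-
bid=103 ask=-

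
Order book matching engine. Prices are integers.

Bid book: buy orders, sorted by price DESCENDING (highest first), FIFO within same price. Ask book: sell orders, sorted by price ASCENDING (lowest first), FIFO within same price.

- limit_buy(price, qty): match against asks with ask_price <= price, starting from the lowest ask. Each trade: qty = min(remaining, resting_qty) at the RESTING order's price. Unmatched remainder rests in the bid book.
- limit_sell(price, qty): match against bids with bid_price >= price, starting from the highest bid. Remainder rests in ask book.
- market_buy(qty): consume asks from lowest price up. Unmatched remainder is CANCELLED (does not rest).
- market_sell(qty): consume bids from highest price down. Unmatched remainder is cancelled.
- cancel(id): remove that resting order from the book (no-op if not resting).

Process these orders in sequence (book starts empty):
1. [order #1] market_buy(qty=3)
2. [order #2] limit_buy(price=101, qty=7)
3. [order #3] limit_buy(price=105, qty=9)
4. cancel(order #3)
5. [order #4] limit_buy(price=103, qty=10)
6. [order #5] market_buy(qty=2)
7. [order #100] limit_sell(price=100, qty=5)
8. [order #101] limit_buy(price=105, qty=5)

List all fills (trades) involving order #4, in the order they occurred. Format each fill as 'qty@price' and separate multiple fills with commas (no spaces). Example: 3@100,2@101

After op 1 [order #1] market_buy(qty=3): fills=none; bids=[-] asks=[-]
After op 2 [order #2] limit_buy(price=101, qty=7): fills=none; bids=[#2:7@101] asks=[-]
After op 3 [order #3] limit_buy(price=105, qty=9): fills=none; bids=[#3:9@105 #2:7@101] asks=[-]
After op 4 cancel(order #3): fills=none; bids=[#2:7@101] asks=[-]
After op 5 [order #4] limit_buy(price=103, qty=10): fills=none; bids=[#4:10@103 #2:7@101] asks=[-]
After op 6 [order #5] market_buy(qty=2): fills=none; bids=[#4:10@103 #2:7@101] asks=[-]
After op 7 [order #100] limit_sell(price=100, qty=5): fills=#4x#100:5@103; bids=[#4:5@103 #2:7@101] asks=[-]
After op 8 [order #101] limit_buy(price=105, qty=5): fills=none; bids=[#101:5@105 #4:5@103 #2:7@101] asks=[-]

Answer: 5@103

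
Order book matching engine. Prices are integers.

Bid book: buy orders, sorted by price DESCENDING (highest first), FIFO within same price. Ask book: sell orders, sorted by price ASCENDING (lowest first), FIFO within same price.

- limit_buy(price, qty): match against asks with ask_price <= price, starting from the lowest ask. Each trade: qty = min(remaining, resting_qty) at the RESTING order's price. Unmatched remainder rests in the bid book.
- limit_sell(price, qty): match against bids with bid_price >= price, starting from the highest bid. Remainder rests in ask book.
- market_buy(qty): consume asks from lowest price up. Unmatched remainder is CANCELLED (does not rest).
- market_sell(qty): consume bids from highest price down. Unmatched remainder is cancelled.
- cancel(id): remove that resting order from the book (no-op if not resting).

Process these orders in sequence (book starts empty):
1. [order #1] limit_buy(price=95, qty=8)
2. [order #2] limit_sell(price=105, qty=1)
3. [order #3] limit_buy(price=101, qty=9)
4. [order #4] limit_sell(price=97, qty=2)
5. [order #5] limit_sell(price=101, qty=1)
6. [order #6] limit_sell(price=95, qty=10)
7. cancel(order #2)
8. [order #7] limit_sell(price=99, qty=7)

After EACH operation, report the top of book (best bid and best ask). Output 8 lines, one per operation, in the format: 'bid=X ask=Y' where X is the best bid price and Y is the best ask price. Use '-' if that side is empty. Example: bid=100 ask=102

Answer: bid=95 ask=-
bid=95 ask=105
bid=101 ask=105
bid=101 ask=105
bid=101 ask=105
bid=95 ask=105
bid=95 ask=-
bid=95 ask=99

Derivation:
After op 1 [order #1] limit_buy(price=95, qty=8): fills=none; bids=[#1:8@95] asks=[-]
After op 2 [order #2] limit_sell(price=105, qty=1): fills=none; bids=[#1:8@95] asks=[#2:1@105]
After op 3 [order #3] limit_buy(price=101, qty=9): fills=none; bids=[#3:9@101 #1:8@95] asks=[#2:1@105]
After op 4 [order #4] limit_sell(price=97, qty=2): fills=#3x#4:2@101; bids=[#3:7@101 #1:8@95] asks=[#2:1@105]
After op 5 [order #5] limit_sell(price=101, qty=1): fills=#3x#5:1@101; bids=[#3:6@101 #1:8@95] asks=[#2:1@105]
After op 6 [order #6] limit_sell(price=95, qty=10): fills=#3x#6:6@101 #1x#6:4@95; bids=[#1:4@95] asks=[#2:1@105]
After op 7 cancel(order #2): fills=none; bids=[#1:4@95] asks=[-]
After op 8 [order #7] limit_sell(price=99, qty=7): fills=none; bids=[#1:4@95] asks=[#7:7@99]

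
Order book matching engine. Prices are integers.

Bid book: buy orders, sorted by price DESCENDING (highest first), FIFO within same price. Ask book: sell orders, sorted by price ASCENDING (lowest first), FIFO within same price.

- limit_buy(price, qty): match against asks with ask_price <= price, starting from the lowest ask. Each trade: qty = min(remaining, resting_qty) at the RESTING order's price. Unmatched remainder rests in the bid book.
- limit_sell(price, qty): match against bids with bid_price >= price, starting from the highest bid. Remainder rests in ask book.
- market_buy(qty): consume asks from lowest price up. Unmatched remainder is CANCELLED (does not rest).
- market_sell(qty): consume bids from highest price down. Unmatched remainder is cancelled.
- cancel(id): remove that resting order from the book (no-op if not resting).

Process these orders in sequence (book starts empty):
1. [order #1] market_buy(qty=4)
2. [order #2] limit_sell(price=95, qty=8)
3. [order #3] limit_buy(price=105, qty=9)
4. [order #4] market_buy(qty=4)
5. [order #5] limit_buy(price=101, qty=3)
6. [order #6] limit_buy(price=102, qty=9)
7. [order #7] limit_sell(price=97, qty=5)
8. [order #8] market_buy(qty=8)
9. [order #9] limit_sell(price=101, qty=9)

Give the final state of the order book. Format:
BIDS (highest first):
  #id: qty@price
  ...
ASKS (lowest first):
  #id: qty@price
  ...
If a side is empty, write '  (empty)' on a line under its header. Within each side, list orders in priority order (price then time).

Answer: BIDS (highest first):
  (empty)
ASKS (lowest first):
  #9: 1@101

Derivation:
After op 1 [order #1] market_buy(qty=4): fills=none; bids=[-] asks=[-]
After op 2 [order #2] limit_sell(price=95, qty=8): fills=none; bids=[-] asks=[#2:8@95]
After op 3 [order #3] limit_buy(price=105, qty=9): fills=#3x#2:8@95; bids=[#3:1@105] asks=[-]
After op 4 [order #4] market_buy(qty=4): fills=none; bids=[#3:1@105] asks=[-]
After op 5 [order #5] limit_buy(price=101, qty=3): fills=none; bids=[#3:1@105 #5:3@101] asks=[-]
After op 6 [order #6] limit_buy(price=102, qty=9): fills=none; bids=[#3:1@105 #6:9@102 #5:3@101] asks=[-]
After op 7 [order #7] limit_sell(price=97, qty=5): fills=#3x#7:1@105 #6x#7:4@102; bids=[#6:5@102 #5:3@101] asks=[-]
After op 8 [order #8] market_buy(qty=8): fills=none; bids=[#6:5@102 #5:3@101] asks=[-]
After op 9 [order #9] limit_sell(price=101, qty=9): fills=#6x#9:5@102 #5x#9:3@101; bids=[-] asks=[#9:1@101]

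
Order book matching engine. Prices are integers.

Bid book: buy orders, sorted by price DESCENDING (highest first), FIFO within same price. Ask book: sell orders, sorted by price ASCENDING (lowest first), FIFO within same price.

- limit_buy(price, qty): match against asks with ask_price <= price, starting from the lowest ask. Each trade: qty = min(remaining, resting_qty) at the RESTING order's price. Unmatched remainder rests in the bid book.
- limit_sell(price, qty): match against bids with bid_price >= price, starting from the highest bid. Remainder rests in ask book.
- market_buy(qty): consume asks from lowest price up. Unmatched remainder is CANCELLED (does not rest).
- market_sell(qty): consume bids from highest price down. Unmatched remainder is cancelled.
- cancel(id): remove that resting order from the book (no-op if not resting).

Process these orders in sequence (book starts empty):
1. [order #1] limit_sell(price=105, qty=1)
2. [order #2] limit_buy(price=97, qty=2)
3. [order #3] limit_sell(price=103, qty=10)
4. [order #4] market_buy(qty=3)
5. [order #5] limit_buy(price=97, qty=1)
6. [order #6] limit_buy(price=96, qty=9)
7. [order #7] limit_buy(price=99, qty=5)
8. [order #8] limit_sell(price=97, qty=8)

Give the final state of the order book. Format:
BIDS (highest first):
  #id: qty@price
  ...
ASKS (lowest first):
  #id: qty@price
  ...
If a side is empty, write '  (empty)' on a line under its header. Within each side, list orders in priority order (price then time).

After op 1 [order #1] limit_sell(price=105, qty=1): fills=none; bids=[-] asks=[#1:1@105]
After op 2 [order #2] limit_buy(price=97, qty=2): fills=none; bids=[#2:2@97] asks=[#1:1@105]
After op 3 [order #3] limit_sell(price=103, qty=10): fills=none; bids=[#2:2@97] asks=[#3:10@103 #1:1@105]
After op 4 [order #4] market_buy(qty=3): fills=#4x#3:3@103; bids=[#2:2@97] asks=[#3:7@103 #1:1@105]
After op 5 [order #5] limit_buy(price=97, qty=1): fills=none; bids=[#2:2@97 #5:1@97] asks=[#3:7@103 #1:1@105]
After op 6 [order #6] limit_buy(price=96, qty=9): fills=none; bids=[#2:2@97 #5:1@97 #6:9@96] asks=[#3:7@103 #1:1@105]
After op 7 [order #7] limit_buy(price=99, qty=5): fills=none; bids=[#7:5@99 #2:2@97 #5:1@97 #6:9@96] asks=[#3:7@103 #1:1@105]
After op 8 [order #8] limit_sell(price=97, qty=8): fills=#7x#8:5@99 #2x#8:2@97 #5x#8:1@97; bids=[#6:9@96] asks=[#3:7@103 #1:1@105]

Answer: BIDS (highest first):
  #6: 9@96
ASKS (lowest first):
  #3: 7@103
  #1: 1@105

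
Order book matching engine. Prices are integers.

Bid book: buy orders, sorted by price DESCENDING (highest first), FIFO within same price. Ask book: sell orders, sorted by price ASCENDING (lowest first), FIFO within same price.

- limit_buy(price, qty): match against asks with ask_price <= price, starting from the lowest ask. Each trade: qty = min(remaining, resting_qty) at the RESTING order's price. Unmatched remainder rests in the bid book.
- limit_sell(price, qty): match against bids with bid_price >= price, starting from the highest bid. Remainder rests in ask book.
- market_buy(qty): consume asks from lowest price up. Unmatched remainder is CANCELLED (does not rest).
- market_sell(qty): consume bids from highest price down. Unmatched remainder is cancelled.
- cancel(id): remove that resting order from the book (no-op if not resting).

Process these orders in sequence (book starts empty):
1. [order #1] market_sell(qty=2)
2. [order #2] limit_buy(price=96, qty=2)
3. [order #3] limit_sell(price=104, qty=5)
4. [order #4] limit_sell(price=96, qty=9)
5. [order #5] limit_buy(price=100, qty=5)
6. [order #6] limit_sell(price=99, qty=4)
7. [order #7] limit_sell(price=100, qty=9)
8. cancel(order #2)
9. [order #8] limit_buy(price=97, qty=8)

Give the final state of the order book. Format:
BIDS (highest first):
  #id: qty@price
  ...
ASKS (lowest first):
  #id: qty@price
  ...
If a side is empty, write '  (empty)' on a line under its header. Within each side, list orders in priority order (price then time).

After op 1 [order #1] market_sell(qty=2): fills=none; bids=[-] asks=[-]
After op 2 [order #2] limit_buy(price=96, qty=2): fills=none; bids=[#2:2@96] asks=[-]
After op 3 [order #3] limit_sell(price=104, qty=5): fills=none; bids=[#2:2@96] asks=[#3:5@104]
After op 4 [order #4] limit_sell(price=96, qty=9): fills=#2x#4:2@96; bids=[-] asks=[#4:7@96 #3:5@104]
After op 5 [order #5] limit_buy(price=100, qty=5): fills=#5x#4:5@96; bids=[-] asks=[#4:2@96 #3:5@104]
After op 6 [order #6] limit_sell(price=99, qty=4): fills=none; bids=[-] asks=[#4:2@96 #6:4@99 #3:5@104]
After op 7 [order #7] limit_sell(price=100, qty=9): fills=none; bids=[-] asks=[#4:2@96 #6:4@99 #7:9@100 #3:5@104]
After op 8 cancel(order #2): fills=none; bids=[-] asks=[#4:2@96 #6:4@99 #7:9@100 #3:5@104]
After op 9 [order #8] limit_buy(price=97, qty=8): fills=#8x#4:2@96; bids=[#8:6@97] asks=[#6:4@99 #7:9@100 #3:5@104]

Answer: BIDS (highest first):
  #8: 6@97
ASKS (lowest first):
  #6: 4@99
  #7: 9@100
  #3: 5@104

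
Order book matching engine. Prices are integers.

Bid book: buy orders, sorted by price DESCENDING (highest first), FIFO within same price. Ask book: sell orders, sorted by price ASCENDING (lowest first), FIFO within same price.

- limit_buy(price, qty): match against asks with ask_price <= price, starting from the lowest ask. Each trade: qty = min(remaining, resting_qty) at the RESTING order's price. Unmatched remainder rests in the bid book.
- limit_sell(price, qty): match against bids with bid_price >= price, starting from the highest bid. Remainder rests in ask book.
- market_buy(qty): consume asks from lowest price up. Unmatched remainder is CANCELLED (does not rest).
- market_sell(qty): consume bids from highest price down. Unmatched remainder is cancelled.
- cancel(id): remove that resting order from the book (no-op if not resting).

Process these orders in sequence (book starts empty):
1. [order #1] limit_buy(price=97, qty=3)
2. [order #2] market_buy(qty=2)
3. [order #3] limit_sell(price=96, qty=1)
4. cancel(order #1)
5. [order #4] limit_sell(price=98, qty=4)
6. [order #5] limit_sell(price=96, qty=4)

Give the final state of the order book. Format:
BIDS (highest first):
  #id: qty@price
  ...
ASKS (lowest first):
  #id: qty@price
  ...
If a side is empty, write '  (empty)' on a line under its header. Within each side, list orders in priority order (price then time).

After op 1 [order #1] limit_buy(price=97, qty=3): fills=none; bids=[#1:3@97] asks=[-]
After op 2 [order #2] market_buy(qty=2): fills=none; bids=[#1:3@97] asks=[-]
After op 3 [order #3] limit_sell(price=96, qty=1): fills=#1x#3:1@97; bids=[#1:2@97] asks=[-]
After op 4 cancel(order #1): fills=none; bids=[-] asks=[-]
After op 5 [order #4] limit_sell(price=98, qty=4): fills=none; bids=[-] asks=[#4:4@98]
After op 6 [order #5] limit_sell(price=96, qty=4): fills=none; bids=[-] asks=[#5:4@96 #4:4@98]

Answer: BIDS (highest first):
  (empty)
ASKS (lowest first):
  #5: 4@96
  #4: 4@98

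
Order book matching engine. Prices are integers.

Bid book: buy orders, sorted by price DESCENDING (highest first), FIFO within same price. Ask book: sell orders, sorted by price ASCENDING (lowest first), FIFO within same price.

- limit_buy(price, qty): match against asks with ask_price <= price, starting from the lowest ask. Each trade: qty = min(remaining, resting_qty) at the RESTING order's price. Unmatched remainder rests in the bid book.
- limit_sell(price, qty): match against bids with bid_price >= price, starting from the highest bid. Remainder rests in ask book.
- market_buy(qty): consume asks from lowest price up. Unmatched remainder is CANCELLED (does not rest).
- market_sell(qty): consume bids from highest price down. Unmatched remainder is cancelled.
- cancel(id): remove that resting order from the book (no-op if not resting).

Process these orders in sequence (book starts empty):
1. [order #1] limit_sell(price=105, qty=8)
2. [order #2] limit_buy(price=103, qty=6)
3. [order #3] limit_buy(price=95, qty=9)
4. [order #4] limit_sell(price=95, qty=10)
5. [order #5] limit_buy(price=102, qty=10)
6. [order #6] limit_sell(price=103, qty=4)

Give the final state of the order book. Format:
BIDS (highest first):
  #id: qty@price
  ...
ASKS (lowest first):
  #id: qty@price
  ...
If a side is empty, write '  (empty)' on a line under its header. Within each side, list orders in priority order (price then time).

Answer: BIDS (highest first):
  #5: 10@102
  #3: 5@95
ASKS (lowest first):
  #6: 4@103
  #1: 8@105

Derivation:
After op 1 [order #1] limit_sell(price=105, qty=8): fills=none; bids=[-] asks=[#1:8@105]
After op 2 [order #2] limit_buy(price=103, qty=6): fills=none; bids=[#2:6@103] asks=[#1:8@105]
After op 3 [order #3] limit_buy(price=95, qty=9): fills=none; bids=[#2:6@103 #3:9@95] asks=[#1:8@105]
After op 4 [order #4] limit_sell(price=95, qty=10): fills=#2x#4:6@103 #3x#4:4@95; bids=[#3:5@95] asks=[#1:8@105]
After op 5 [order #5] limit_buy(price=102, qty=10): fills=none; bids=[#5:10@102 #3:5@95] asks=[#1:8@105]
After op 6 [order #6] limit_sell(price=103, qty=4): fills=none; bids=[#5:10@102 #3:5@95] asks=[#6:4@103 #1:8@105]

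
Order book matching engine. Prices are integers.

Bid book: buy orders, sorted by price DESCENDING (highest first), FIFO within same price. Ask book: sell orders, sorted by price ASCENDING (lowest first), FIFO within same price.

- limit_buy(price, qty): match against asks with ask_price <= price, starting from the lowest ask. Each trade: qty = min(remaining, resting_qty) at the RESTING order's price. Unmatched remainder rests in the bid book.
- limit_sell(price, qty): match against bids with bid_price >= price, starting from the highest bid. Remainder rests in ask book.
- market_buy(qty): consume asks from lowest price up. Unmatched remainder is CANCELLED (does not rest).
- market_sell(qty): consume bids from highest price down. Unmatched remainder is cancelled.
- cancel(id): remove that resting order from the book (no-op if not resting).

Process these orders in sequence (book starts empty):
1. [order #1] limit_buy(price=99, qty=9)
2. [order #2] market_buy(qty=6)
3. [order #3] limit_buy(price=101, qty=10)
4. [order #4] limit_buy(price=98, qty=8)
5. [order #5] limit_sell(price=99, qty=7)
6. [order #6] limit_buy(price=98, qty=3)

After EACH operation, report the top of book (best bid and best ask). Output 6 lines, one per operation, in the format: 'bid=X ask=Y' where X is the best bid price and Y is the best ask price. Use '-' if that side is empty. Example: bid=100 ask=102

After op 1 [order #1] limit_buy(price=99, qty=9): fills=none; bids=[#1:9@99] asks=[-]
After op 2 [order #2] market_buy(qty=6): fills=none; bids=[#1:9@99] asks=[-]
After op 3 [order #3] limit_buy(price=101, qty=10): fills=none; bids=[#3:10@101 #1:9@99] asks=[-]
After op 4 [order #4] limit_buy(price=98, qty=8): fills=none; bids=[#3:10@101 #1:9@99 #4:8@98] asks=[-]
After op 5 [order #5] limit_sell(price=99, qty=7): fills=#3x#5:7@101; bids=[#3:3@101 #1:9@99 #4:8@98] asks=[-]
After op 6 [order #6] limit_buy(price=98, qty=3): fills=none; bids=[#3:3@101 #1:9@99 #4:8@98 #6:3@98] asks=[-]

Answer: bid=99 ask=-
bid=99 ask=-
bid=101 ask=-
bid=101 ask=-
bid=101 ask=-
bid=101 ask=-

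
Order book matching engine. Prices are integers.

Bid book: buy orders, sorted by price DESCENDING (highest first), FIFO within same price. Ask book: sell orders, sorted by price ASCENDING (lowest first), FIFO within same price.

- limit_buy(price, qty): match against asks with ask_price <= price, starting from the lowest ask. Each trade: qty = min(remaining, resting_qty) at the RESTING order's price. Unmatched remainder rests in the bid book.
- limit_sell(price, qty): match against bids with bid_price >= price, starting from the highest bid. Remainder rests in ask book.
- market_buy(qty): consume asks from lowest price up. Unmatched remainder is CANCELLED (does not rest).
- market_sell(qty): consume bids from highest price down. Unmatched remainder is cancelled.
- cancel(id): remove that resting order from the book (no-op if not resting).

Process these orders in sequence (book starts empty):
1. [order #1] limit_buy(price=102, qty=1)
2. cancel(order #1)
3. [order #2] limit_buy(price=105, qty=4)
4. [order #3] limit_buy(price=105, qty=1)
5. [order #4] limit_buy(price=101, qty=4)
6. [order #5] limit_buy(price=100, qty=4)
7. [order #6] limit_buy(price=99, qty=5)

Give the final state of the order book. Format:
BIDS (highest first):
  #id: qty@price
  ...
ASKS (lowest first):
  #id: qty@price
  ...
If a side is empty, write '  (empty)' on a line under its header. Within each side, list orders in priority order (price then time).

Answer: BIDS (highest first):
  #2: 4@105
  #3: 1@105
  #4: 4@101
  #5: 4@100
  #6: 5@99
ASKS (lowest first):
  (empty)

Derivation:
After op 1 [order #1] limit_buy(price=102, qty=1): fills=none; bids=[#1:1@102] asks=[-]
After op 2 cancel(order #1): fills=none; bids=[-] asks=[-]
After op 3 [order #2] limit_buy(price=105, qty=4): fills=none; bids=[#2:4@105] asks=[-]
After op 4 [order #3] limit_buy(price=105, qty=1): fills=none; bids=[#2:4@105 #3:1@105] asks=[-]
After op 5 [order #4] limit_buy(price=101, qty=4): fills=none; bids=[#2:4@105 #3:1@105 #4:4@101] asks=[-]
After op 6 [order #5] limit_buy(price=100, qty=4): fills=none; bids=[#2:4@105 #3:1@105 #4:4@101 #5:4@100] asks=[-]
After op 7 [order #6] limit_buy(price=99, qty=5): fills=none; bids=[#2:4@105 #3:1@105 #4:4@101 #5:4@100 #6:5@99] asks=[-]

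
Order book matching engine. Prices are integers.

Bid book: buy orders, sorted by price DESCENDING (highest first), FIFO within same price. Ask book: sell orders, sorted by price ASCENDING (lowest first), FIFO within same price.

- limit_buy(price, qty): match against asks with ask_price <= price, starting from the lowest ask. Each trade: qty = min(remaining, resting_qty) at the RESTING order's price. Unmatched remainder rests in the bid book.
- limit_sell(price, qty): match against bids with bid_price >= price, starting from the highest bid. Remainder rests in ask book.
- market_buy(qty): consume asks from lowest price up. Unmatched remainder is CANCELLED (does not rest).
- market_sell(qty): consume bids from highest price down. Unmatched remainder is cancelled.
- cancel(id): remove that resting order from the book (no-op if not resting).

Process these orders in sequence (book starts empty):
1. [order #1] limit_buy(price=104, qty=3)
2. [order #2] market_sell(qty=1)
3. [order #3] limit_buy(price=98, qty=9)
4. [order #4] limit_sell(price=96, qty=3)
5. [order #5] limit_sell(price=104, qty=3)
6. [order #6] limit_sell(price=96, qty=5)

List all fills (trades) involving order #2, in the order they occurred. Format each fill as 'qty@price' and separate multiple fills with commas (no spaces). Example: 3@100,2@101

Answer: 1@104

Derivation:
After op 1 [order #1] limit_buy(price=104, qty=3): fills=none; bids=[#1:3@104] asks=[-]
After op 2 [order #2] market_sell(qty=1): fills=#1x#2:1@104; bids=[#1:2@104] asks=[-]
After op 3 [order #3] limit_buy(price=98, qty=9): fills=none; bids=[#1:2@104 #3:9@98] asks=[-]
After op 4 [order #4] limit_sell(price=96, qty=3): fills=#1x#4:2@104 #3x#4:1@98; bids=[#3:8@98] asks=[-]
After op 5 [order #5] limit_sell(price=104, qty=3): fills=none; bids=[#3:8@98] asks=[#5:3@104]
After op 6 [order #6] limit_sell(price=96, qty=5): fills=#3x#6:5@98; bids=[#3:3@98] asks=[#5:3@104]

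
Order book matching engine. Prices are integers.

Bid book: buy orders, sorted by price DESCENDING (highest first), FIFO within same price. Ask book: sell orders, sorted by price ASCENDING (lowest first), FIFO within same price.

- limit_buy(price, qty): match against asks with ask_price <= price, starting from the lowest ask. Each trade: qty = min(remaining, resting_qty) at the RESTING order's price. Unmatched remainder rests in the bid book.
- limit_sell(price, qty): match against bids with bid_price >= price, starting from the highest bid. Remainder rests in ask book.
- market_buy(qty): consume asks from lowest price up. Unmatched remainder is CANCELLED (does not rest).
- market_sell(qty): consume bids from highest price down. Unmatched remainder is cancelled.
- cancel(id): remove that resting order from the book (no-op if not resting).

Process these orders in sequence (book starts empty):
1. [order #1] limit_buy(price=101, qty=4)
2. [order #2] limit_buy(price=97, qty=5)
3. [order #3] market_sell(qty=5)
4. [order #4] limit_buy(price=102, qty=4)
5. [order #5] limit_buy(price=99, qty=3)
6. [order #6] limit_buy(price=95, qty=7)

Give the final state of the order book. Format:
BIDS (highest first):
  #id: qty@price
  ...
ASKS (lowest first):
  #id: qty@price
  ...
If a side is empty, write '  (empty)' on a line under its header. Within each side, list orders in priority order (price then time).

Answer: BIDS (highest first):
  #4: 4@102
  #5: 3@99
  #2: 4@97
  #6: 7@95
ASKS (lowest first):
  (empty)

Derivation:
After op 1 [order #1] limit_buy(price=101, qty=4): fills=none; bids=[#1:4@101] asks=[-]
After op 2 [order #2] limit_buy(price=97, qty=5): fills=none; bids=[#1:4@101 #2:5@97] asks=[-]
After op 3 [order #3] market_sell(qty=5): fills=#1x#3:4@101 #2x#3:1@97; bids=[#2:4@97] asks=[-]
After op 4 [order #4] limit_buy(price=102, qty=4): fills=none; bids=[#4:4@102 #2:4@97] asks=[-]
After op 5 [order #5] limit_buy(price=99, qty=3): fills=none; bids=[#4:4@102 #5:3@99 #2:4@97] asks=[-]
After op 6 [order #6] limit_buy(price=95, qty=7): fills=none; bids=[#4:4@102 #5:3@99 #2:4@97 #6:7@95] asks=[-]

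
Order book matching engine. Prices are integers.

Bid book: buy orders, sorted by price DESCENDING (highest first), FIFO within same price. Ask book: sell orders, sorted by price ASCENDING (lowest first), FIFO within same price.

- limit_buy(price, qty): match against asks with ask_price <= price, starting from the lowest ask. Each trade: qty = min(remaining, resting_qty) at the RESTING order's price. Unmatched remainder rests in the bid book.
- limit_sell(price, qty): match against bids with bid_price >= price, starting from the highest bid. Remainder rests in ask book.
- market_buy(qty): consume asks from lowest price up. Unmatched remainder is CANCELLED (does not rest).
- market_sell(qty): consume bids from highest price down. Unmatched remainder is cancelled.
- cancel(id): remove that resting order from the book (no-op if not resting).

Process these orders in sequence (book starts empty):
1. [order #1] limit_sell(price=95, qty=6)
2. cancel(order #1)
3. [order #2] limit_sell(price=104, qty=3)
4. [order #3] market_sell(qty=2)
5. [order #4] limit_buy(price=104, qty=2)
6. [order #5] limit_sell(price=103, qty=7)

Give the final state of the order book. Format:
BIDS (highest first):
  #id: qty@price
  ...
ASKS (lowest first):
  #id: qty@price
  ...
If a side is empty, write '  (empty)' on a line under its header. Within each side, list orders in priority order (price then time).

After op 1 [order #1] limit_sell(price=95, qty=6): fills=none; bids=[-] asks=[#1:6@95]
After op 2 cancel(order #1): fills=none; bids=[-] asks=[-]
After op 3 [order #2] limit_sell(price=104, qty=3): fills=none; bids=[-] asks=[#2:3@104]
After op 4 [order #3] market_sell(qty=2): fills=none; bids=[-] asks=[#2:3@104]
After op 5 [order #4] limit_buy(price=104, qty=2): fills=#4x#2:2@104; bids=[-] asks=[#2:1@104]
After op 6 [order #5] limit_sell(price=103, qty=7): fills=none; bids=[-] asks=[#5:7@103 #2:1@104]

Answer: BIDS (highest first):
  (empty)
ASKS (lowest first):
  #5: 7@103
  #2: 1@104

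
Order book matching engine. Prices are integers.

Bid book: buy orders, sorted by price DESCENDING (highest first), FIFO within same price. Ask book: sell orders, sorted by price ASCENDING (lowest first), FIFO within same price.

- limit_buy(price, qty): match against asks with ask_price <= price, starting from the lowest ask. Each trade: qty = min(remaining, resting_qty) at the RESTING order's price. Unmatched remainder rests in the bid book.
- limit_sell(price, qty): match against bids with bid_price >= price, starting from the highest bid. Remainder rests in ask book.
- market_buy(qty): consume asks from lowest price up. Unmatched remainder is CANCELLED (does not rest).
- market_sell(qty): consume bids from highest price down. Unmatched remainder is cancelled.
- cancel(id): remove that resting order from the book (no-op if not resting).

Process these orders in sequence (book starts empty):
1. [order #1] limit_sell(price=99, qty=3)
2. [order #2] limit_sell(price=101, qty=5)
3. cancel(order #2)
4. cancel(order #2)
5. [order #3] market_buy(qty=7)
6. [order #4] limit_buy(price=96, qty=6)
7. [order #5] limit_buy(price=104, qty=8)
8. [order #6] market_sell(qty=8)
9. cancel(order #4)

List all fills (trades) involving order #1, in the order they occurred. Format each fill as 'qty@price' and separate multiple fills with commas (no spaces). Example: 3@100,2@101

Answer: 3@99

Derivation:
After op 1 [order #1] limit_sell(price=99, qty=3): fills=none; bids=[-] asks=[#1:3@99]
After op 2 [order #2] limit_sell(price=101, qty=5): fills=none; bids=[-] asks=[#1:3@99 #2:5@101]
After op 3 cancel(order #2): fills=none; bids=[-] asks=[#1:3@99]
After op 4 cancel(order #2): fills=none; bids=[-] asks=[#1:3@99]
After op 5 [order #3] market_buy(qty=7): fills=#3x#1:3@99; bids=[-] asks=[-]
After op 6 [order #4] limit_buy(price=96, qty=6): fills=none; bids=[#4:6@96] asks=[-]
After op 7 [order #5] limit_buy(price=104, qty=8): fills=none; bids=[#5:8@104 #4:6@96] asks=[-]
After op 8 [order #6] market_sell(qty=8): fills=#5x#6:8@104; bids=[#4:6@96] asks=[-]
After op 9 cancel(order #4): fills=none; bids=[-] asks=[-]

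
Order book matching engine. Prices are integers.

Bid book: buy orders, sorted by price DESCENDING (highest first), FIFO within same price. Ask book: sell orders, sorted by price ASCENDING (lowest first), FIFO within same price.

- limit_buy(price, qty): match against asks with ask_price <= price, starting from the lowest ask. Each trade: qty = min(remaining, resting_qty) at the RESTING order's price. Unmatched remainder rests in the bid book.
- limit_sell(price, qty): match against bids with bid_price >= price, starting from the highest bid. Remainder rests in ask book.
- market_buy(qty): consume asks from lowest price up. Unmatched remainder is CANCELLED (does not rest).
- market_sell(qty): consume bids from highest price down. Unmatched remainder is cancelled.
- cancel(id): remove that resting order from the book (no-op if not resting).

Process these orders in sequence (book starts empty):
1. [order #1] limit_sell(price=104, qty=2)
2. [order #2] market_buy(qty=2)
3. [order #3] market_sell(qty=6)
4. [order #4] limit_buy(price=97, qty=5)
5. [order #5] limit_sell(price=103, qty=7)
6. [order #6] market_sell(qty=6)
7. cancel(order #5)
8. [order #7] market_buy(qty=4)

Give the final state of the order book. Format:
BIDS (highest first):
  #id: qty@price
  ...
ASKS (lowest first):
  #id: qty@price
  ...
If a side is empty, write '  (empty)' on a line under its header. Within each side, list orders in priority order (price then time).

After op 1 [order #1] limit_sell(price=104, qty=2): fills=none; bids=[-] asks=[#1:2@104]
After op 2 [order #2] market_buy(qty=2): fills=#2x#1:2@104; bids=[-] asks=[-]
After op 3 [order #3] market_sell(qty=6): fills=none; bids=[-] asks=[-]
After op 4 [order #4] limit_buy(price=97, qty=5): fills=none; bids=[#4:5@97] asks=[-]
After op 5 [order #5] limit_sell(price=103, qty=7): fills=none; bids=[#4:5@97] asks=[#5:7@103]
After op 6 [order #6] market_sell(qty=6): fills=#4x#6:5@97; bids=[-] asks=[#5:7@103]
After op 7 cancel(order #5): fills=none; bids=[-] asks=[-]
After op 8 [order #7] market_buy(qty=4): fills=none; bids=[-] asks=[-]

Answer: BIDS (highest first):
  (empty)
ASKS (lowest first):
  (empty)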